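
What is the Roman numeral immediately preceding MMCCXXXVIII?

MMCCXXXVIII = 2238, so the previous integer is 2238 - 1 = 2237

MMCCXXXVII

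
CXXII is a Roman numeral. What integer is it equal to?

CXXII: C=100, X=10, X=10, I=1, I=1
100 + 10 + 10 + 1 + 1 = 122

122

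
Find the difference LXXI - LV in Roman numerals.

LXXI = 71
LV = 55
71 - 55 = 16

XVI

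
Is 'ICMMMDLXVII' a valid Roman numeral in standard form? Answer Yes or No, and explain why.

'ICMMMDLXVII': Invalid subtractive combination: IC

No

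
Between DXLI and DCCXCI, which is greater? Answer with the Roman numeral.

DXLI = 541
DCCXCI = 791
791 is larger

DCCXCI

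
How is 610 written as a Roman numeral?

Convert 610 to Roman numerals:
  610 contains 1×500 (D)
  110 contains 1×100 (C)
  10 contains 1×10 (X)

DCX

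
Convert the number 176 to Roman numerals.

Convert 176 to Roman numerals:
  176 contains 1×100 (C)
  76 contains 1×50 (L)
  26 contains 2×10 (XX)
  6 contains 1×5 (V)
  1 contains 1×1 (I)

CLXXVI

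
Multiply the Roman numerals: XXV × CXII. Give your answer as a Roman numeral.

XXV = 25
CXII = 112
25 × 112 = 2800

MMDCCC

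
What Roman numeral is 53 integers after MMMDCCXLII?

MMMDCCXLII = 3742
3742 + 53 = 3795

MMMDCCXCV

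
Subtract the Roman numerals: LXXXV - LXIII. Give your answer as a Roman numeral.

LXXXV = 85
LXIII = 63
85 - 63 = 22

XXII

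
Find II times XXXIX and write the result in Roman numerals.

II = 2
XXXIX = 39
2 × 39 = 78

LXXVIII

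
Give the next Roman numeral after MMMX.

MMMX = 3010, so the next integer is 3010 + 1 = 3011

MMMXI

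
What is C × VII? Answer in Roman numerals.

C = 100
VII = 7
100 × 7 = 700

DCC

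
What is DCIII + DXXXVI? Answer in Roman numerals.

DCIII = 603
DXXXVI = 536
603 + 536 = 1139

MCXXXIX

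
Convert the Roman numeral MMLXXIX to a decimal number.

MMLXXIX: M=1000, M=1000, L=50, X=10, X=10, IX=9
1000 + 1000 + 50 + 10 + 10 + 9 = 2079

2079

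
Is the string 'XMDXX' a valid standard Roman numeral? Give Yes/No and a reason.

'XMDXX': Invalid subtractive combination: XM

No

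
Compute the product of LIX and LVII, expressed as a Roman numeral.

LIX = 59
LVII = 57
59 × 57 = 3363

MMMCCCLXIII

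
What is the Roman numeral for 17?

Convert 17 to Roman numerals:
  17 contains 1×10 (X)
  7 contains 1×5 (V)
  2 contains 2×1 (II)

XVII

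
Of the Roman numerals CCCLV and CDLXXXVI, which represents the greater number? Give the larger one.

CCCLV = 355
CDLXXXVI = 486
486 is larger

CDLXXXVI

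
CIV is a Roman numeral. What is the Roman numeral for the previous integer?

CIV = 104; previous is 103

CIII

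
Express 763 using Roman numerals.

Convert 763 to Roman numerals:
  763 contains 1×500 (D)
  263 contains 2×100 (CC)
  63 contains 1×50 (L)
  13 contains 1×10 (X)
  3 contains 3×1 (III)

DCCLXIII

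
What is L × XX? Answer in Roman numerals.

L = 50
XX = 20
50 × 20 = 1000

M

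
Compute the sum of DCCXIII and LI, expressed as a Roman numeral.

DCCXIII = 713
LI = 51
713 + 51 = 764

DCCLXIV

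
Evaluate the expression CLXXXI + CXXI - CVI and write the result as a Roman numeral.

CLXXXI = 181, CXXI = 121, CVI = 106
181 + 121 = 302
302 - 106 = 196

CXCVI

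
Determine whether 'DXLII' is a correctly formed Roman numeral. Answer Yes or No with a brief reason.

'DXLII': Check the rules: uses only the symbols I, V, X, L, C, D, M; no symbol is repeated more than three times in a row; V, L and D each appear at most once; the only place a smaller symbol precedes a larger one is the allowed subtractive pair XL, the symbol right after such a pair (if any) is smaller than the pair's first symbol, and otherwise the values never increase from left to right. Value: D (500) + XL (40) + I (1) + I (1) = 542. So it is a valid standard Roman numeral.

Yes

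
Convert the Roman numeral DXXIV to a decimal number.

DXXIV: D=500, X=10, X=10, IV=4
500 + 10 + 10 + 4 = 524

524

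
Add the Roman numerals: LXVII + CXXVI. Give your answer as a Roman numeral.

LXVII = 67
CXXVI = 126
67 + 126 = 193

CXCIII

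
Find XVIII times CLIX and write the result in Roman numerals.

XVIII = 18
CLIX = 159
18 × 159 = 2862

MMDCCCLXII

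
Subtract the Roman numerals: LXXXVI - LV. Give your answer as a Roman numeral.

LXXXVI = 86
LV = 55
86 - 55 = 31

XXXI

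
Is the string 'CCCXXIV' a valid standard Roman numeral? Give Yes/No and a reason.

'CCCXXIV': Check the rules: uses only the symbols I, V, X, L, C, D, M; no symbol is repeated more than three times in a row; V, L and D each appear at most once; the only place a smaller symbol precedes a larger one is the allowed subtractive pair IV, the symbol right after such a pair (if any) is smaller than the pair's first symbol, and otherwise the values never increase from left to right. Value: C (100) + C (100) + C (100) + X (10) + X (10) + IV (4) = 324. So it is a valid standard Roman numeral.

Yes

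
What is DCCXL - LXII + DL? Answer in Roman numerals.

DCCXL = 740, LXII = 62, DL = 550
740 - 62 = 678
678 + 550 = 1228

MCCXXVIII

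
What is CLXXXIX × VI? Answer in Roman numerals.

CLXXXIX = 189
VI = 6
189 × 6 = 1134

MCXXXIV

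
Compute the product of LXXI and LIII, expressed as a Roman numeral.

LXXI = 71
LIII = 53
71 × 53 = 3763

MMMDCCLXIII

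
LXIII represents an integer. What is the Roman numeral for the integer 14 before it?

LXIII = 63
63 - 14 = 49

XLIX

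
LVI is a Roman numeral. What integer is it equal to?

LVI: L=50, V=5, I=1
50 + 5 + 1 = 56

56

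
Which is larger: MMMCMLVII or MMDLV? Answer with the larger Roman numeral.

MMMCMLVII = 3957
MMDLV = 2555
3957 is larger

MMMCMLVII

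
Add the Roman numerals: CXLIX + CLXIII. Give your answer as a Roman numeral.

CXLIX = 149
CLXIII = 163
149 + 163 = 312

CCCXII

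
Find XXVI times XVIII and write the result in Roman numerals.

XXVI = 26
XVIII = 18
26 × 18 = 468

CDLXVIII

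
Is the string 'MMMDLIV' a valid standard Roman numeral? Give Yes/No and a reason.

'MMMDLIV': Check the rules: uses only the symbols I, V, X, L, C, D, M; no symbol is repeated more than three times in a row; V, L and D each appear at most once; the only place a smaller symbol precedes a larger one is the allowed subtractive pair IV, the symbol right after such a pair (if any) is smaller than the pair's first symbol, and otherwise the values never increase from left to right. Value: M (1000) + M (1000) + M (1000) + D (500) + L (50) + IV (4) = 3554. So it is a valid standard Roman numeral.

Yes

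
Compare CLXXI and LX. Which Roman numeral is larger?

CLXXI = 171
LX = 60
171 is larger

CLXXI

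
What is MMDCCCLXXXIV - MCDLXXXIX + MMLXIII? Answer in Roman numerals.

MMDCCCLXXXIV = 2884, MCDLXXXIX = 1489, MMLXIII = 2063
2884 - 1489 = 1395
1395 + 2063 = 3458

MMMCDLVIII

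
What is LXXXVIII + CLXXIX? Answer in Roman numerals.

LXXXVIII = 88
CLXXIX = 179
88 + 179 = 267

CCLXVII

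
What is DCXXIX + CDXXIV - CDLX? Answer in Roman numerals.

DCXXIX = 629, CDXXIV = 424, CDLX = 460
629 + 424 = 1053
1053 - 460 = 593

DXCIII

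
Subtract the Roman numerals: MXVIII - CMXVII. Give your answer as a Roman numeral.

MXVIII = 1018
CMXVII = 917
1018 - 917 = 101

CI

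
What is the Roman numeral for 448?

Convert 448 to Roman numerals:
  448 contains 1×400 (CD)
  48 contains 1×40 (XL)
  8 contains 1×5 (V)
  3 contains 3×1 (III)

CDXLVIII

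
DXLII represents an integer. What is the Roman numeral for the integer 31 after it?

DXLII = 542
542 + 31 = 573

DLXXIII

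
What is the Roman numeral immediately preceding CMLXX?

CMLXX = 970; previous is 969

CMLXIX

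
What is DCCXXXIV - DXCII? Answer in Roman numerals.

DCCXXXIV = 734
DXCII = 592
734 - 592 = 142

CXLII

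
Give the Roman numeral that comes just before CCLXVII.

CCLXVII = 267, so the previous integer is 267 - 1 = 266

CCLXVI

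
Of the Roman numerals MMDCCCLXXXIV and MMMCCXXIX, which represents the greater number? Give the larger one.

MMDCCCLXXXIV = 2884
MMMCCXXIX = 3229
3229 is larger

MMMCCXXIX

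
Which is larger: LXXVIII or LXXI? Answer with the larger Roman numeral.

LXXVIII = 78
LXXI = 71
78 is larger

LXXVIII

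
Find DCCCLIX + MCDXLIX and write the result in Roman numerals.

DCCCLIX = 859
MCDXLIX = 1449
859 + 1449 = 2308

MMCCCVIII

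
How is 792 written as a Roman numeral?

Convert 792 to Roman numerals:
  792 contains 1×500 (D)
  292 contains 2×100 (CC)
  92 contains 1×90 (XC)
  2 contains 2×1 (II)

DCCXCII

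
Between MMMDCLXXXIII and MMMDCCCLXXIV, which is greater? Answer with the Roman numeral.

MMMDCLXXXIII = 3683
MMMDCCCLXXIV = 3874
3874 is larger

MMMDCCCLXXIV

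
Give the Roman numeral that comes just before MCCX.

MCCX = 1210; previous is 1209

MCCIX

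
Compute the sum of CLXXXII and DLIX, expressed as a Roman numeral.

CLXXXII = 182
DLIX = 559
182 + 559 = 741

DCCXLI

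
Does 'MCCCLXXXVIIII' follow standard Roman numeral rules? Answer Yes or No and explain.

'MCCCLXXXVIIII': More than 3 consecutive I's

No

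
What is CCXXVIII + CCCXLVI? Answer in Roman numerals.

CCXXVIII = 228
CCCXLVI = 346
228 + 346 = 574

DLXXIV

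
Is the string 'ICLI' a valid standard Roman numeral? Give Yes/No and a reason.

'ICLI': Invalid subtractive combination: IC

No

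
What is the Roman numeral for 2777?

Convert 2777 to Roman numerals:
  2777 contains 2×1000 (MM)
  777 contains 1×500 (D)
  277 contains 2×100 (CC)
  77 contains 1×50 (L)
  27 contains 2×10 (XX)
  7 contains 1×5 (V)
  2 contains 2×1 (II)

MMDCCLXXVII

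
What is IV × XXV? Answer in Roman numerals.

IV = 4
XXV = 25
4 × 25 = 100

C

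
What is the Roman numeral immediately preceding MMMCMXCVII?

MMMCMXCVII = 3997; previous is 3996

MMMCMXCVI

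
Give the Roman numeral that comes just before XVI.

XVI = 16; previous is 15

XV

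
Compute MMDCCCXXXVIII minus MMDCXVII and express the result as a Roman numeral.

MMDCCCXXXVIII = 2838
MMDCXVII = 2617
2838 - 2617 = 221

CCXXI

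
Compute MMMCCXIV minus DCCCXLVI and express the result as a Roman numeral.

MMMCCXIV = 3214
DCCCXLVI = 846
3214 - 846 = 2368

MMCCCLXVIII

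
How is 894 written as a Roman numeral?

Convert 894 to Roman numerals:
  894 contains 1×500 (D)
  394 contains 3×100 (CCC)
  94 contains 1×90 (XC)
  4 contains 1×4 (IV)

DCCCXCIV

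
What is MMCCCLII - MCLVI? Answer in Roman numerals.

MMCCCLII = 2352
MCLVI = 1156
2352 - 1156 = 1196

MCXCVI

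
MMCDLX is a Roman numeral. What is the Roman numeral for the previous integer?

MMCDLX = 2460, so the previous integer is 2460 - 1 = 2459

MMCDLIX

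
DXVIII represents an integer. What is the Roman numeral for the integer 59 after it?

DXVIII = 518
518 + 59 = 577

DLXXVII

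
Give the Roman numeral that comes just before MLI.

MLI = 1051; previous is 1050

ML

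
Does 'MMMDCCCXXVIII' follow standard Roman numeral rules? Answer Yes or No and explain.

'MMMDCCCXXVIII': Check the rules: uses only the symbols I, V, X, L, C, D, M; no symbol is repeated more than three times in a row; V, L and D each appear at most once; no smaller symbol precedes a larger one (values never increase from left to right). Value: M (1000) + M (1000) + M (1000) + D (500) + C (100) + C (100) + C (100) + X (10) + X (10) + V (5) + I (1) + I (1) + I (1) = 3828. So it is a valid standard Roman numeral.

Yes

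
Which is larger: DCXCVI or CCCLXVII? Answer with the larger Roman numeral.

DCXCVI = 696
CCCLXVII = 367
696 is larger

DCXCVI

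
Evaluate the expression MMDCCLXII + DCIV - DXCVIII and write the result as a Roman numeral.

MMDCCLXII = 2762, DCIV = 604, DXCVIII = 598
2762 + 604 = 3366
3366 - 598 = 2768

MMDCCLXVIII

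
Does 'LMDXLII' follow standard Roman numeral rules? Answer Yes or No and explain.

'LMDXLII': L should not appear more than once

No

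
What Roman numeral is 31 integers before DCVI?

DCVI = 606
606 - 31 = 575

DLXXV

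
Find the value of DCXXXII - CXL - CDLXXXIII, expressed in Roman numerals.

DCXXXII = 632, CXL = 140, CDLXXXIII = 483
632 - 140 = 492
492 - 483 = 9

IX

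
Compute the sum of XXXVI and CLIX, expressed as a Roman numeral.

XXXVI = 36
CLIX = 159
36 + 159 = 195

CXCV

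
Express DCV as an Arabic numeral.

DCV: D=500, C=100, V=5
500 + 100 + 5 = 605

605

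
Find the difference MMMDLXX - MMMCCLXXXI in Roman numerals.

MMMDLXX = 3570
MMMCCLXXXI = 3281
3570 - 3281 = 289

CCLXXXIX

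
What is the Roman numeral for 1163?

Convert 1163 to Roman numerals:
  1163 contains 1×1000 (M)
  163 contains 1×100 (C)
  63 contains 1×50 (L)
  13 contains 1×10 (X)
  3 contains 3×1 (III)

MCLXIII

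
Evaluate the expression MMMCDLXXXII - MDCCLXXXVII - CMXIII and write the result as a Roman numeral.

MMMCDLXXXII = 3482, MDCCLXXXVII = 1787, CMXIII = 913
3482 - 1787 = 1695
1695 - 913 = 782

DCCLXXXII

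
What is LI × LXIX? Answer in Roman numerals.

LI = 51
LXIX = 69
51 × 69 = 3519

MMMDXIX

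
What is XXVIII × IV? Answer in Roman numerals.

XXVIII = 28
IV = 4
28 × 4 = 112

CXII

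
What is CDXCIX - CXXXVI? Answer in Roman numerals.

CDXCIX = 499
CXXXVI = 136
499 - 136 = 363

CCCLXIII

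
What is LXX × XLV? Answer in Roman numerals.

LXX = 70
XLV = 45
70 × 45 = 3150

MMMCL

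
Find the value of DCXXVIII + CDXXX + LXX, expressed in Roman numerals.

DCXXVIII = 628, CDXXX = 430, LXX = 70
628 + 430 = 1058
1058 + 70 = 1128

MCXXVIII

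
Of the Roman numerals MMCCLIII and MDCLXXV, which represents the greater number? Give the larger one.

MMCCLIII = 2253
MDCLXXV = 1675
2253 is larger

MMCCLIII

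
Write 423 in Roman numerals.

Convert 423 to Roman numerals:
  423 contains 1×400 (CD)
  23 contains 2×10 (XX)
  3 contains 3×1 (III)

CDXXIII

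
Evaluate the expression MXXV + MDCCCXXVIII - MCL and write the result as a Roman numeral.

MXXV = 1025, MDCCCXXVIII = 1828, MCL = 1150
1025 + 1828 = 2853
2853 - 1150 = 1703

MDCCIII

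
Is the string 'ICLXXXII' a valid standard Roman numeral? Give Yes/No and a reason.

'ICLXXXII': Invalid subtractive combination: IC

No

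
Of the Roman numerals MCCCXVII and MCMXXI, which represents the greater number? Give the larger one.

MCCCXVII = 1317
MCMXXI = 1921
1921 is larger

MCMXXI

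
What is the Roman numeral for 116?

Convert 116 to Roman numerals:
  116 contains 1×100 (C)
  16 contains 1×10 (X)
  6 contains 1×5 (V)
  1 contains 1×1 (I)

CXVI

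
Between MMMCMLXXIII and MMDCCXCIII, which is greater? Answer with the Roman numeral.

MMMCMLXXIII = 3973
MMDCCXCIII = 2793
3973 is larger

MMMCMLXXIII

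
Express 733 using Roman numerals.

Convert 733 to Roman numerals:
  733 contains 1×500 (D)
  233 contains 2×100 (CC)
  33 contains 3×10 (XXX)
  3 contains 3×1 (III)

DCCXXXIII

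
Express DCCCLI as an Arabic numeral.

DCCCLI: D=500, C=100, C=100, C=100, L=50, I=1
500 + 100 + 100 + 100 + 50 + 1 = 851

851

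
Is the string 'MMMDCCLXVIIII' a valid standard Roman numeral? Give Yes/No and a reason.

'MMMDCCLXVIIII': More than 3 consecutive I's

No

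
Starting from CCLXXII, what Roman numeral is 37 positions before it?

CCLXXII = 272
272 - 37 = 235

CCXXXV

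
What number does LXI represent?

LXI: L=50, X=10, I=1
50 + 10 + 1 = 61

61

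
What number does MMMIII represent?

MMMIII: M=1000, M=1000, M=1000, I=1, I=1, I=1
1000 + 1000 + 1000 + 1 + 1 + 1 = 3003

3003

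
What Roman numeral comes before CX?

CX = 110; previous is 109

CIX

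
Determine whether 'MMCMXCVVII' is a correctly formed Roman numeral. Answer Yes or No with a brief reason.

'MMCMXCVVII': V should not appear more than once

No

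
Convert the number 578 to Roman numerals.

Convert 578 to Roman numerals:
  578 contains 1×500 (D)
  78 contains 1×50 (L)
  28 contains 2×10 (XX)
  8 contains 1×5 (V)
  3 contains 3×1 (III)

DLXXVIII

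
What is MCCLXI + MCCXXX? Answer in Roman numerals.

MCCLXI = 1261
MCCXXX = 1230
1261 + 1230 = 2491

MMCDXCI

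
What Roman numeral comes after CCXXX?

CCXXX = 230, so the next integer is 230 + 1 = 231

CCXXXI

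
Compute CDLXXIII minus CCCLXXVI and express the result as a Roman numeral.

CDLXXIII = 473
CCCLXXVI = 376
473 - 376 = 97

XCVII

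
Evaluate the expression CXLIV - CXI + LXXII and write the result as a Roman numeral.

CXLIV = 144, CXI = 111, LXXII = 72
144 - 111 = 33
33 + 72 = 105

CV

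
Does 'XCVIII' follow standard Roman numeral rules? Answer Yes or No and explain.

'XCVIII': Check the rules: uses only the symbols I, V, X, L, C, D, M; no symbol is repeated more than three times in a row; V, L and D each appear at most once; the only place a smaller symbol precedes a larger one is the allowed subtractive pair XC, the symbol right after such a pair (if any) is smaller than the pair's first symbol, and otherwise the values never increase from left to right. Value: XC (90) + V (5) + I (1) + I (1) + I (1) = 98. So it is a valid standard Roman numeral.

Yes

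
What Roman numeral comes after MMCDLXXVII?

MMCDLXXVII = 2477; next is 2478

MMCDLXXVIII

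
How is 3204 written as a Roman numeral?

Convert 3204 to Roman numerals:
  3204 contains 3×1000 (MMM)
  204 contains 2×100 (CC)
  4 contains 1×4 (IV)

MMMCCIV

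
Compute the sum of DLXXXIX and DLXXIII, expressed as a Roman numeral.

DLXXXIX = 589
DLXXIII = 573
589 + 573 = 1162

MCLXII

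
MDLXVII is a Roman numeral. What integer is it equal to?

MDLXVII: M=1000, D=500, L=50, X=10, V=5, I=1, I=1
1000 + 500 + 50 + 10 + 5 + 1 + 1 = 1567

1567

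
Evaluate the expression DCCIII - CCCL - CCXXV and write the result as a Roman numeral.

DCCIII = 703, CCCL = 350, CCXXV = 225
703 - 350 = 353
353 - 225 = 128

CXXVIII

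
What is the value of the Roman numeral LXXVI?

LXXVI: L=50, X=10, X=10, V=5, I=1
50 + 10 + 10 + 5 + 1 = 76

76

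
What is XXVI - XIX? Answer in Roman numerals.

XXVI = 26
XIX = 19
26 - 19 = 7

VII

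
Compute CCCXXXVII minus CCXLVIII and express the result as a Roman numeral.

CCCXXXVII = 337
CCXLVIII = 248
337 - 248 = 89

LXXXIX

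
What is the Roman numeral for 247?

Convert 247 to Roman numerals:
  247 contains 2×100 (CC)
  47 contains 1×40 (XL)
  7 contains 1×5 (V)
  2 contains 2×1 (II)

CCXLVII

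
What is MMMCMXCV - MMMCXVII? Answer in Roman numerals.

MMMCMXCV = 3995
MMMCXVII = 3117
3995 - 3117 = 878

DCCCLXXVIII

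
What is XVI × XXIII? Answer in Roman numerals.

XVI = 16
XXIII = 23
16 × 23 = 368

CCCLXVIII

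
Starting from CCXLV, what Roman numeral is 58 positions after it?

CCXLV = 245
245 + 58 = 303

CCCIII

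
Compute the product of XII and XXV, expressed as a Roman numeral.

XII = 12
XXV = 25
12 × 25 = 300

CCC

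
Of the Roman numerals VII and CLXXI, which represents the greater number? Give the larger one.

VII = 7
CLXXI = 171
171 is larger

CLXXI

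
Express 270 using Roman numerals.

Convert 270 to Roman numerals:
  270 contains 2×100 (CC)
  70 contains 1×50 (L)
  20 contains 2×10 (XX)

CCLXX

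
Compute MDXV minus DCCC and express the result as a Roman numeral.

MDXV = 1515
DCCC = 800
1515 - 800 = 715

DCCXV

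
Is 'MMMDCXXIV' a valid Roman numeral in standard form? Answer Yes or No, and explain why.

'MMMDCXXIV': Check the rules: uses only the symbols I, V, X, L, C, D, M; no symbol is repeated more than three times in a row; V, L and D each appear at most once; the only place a smaller symbol precedes a larger one is the allowed subtractive pair IV, the symbol right after such a pair (if any) is smaller than the pair's first symbol, and otherwise the values never increase from left to right. Value: M (1000) + M (1000) + M (1000) + D (500) + C (100) + X (10) + X (10) + IV (4) = 3624. So it is a valid standard Roman numeral.

Yes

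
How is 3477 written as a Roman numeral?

Convert 3477 to Roman numerals:
  3477 contains 3×1000 (MMM)
  477 contains 1×400 (CD)
  77 contains 1×50 (L)
  27 contains 2×10 (XX)
  7 contains 1×5 (V)
  2 contains 2×1 (II)

MMMCDLXXVII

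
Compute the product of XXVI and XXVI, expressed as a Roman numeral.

XXVI = 26
XXVI = 26
26 × 26 = 676

DCLXXVI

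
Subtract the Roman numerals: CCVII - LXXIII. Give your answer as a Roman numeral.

CCVII = 207
LXXIII = 73
207 - 73 = 134

CXXXIV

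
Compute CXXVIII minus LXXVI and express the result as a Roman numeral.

CXXVIII = 128
LXXVI = 76
128 - 76 = 52

LII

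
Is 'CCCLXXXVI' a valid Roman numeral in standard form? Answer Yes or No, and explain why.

'CCCLXXXVI': Check the rules: uses only the symbols I, V, X, L, C, D, M; no symbol is repeated more than three times in a row; V, L and D each appear at most once; no smaller symbol precedes a larger one (values never increase from left to right). Value: C (100) + C (100) + C (100) + L (50) + X (10) + X (10) + X (10) + V (5) + I (1) = 386. So it is a valid standard Roman numeral.

Yes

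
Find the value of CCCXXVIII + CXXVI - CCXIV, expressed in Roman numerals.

CCCXXVIII = 328, CXXVI = 126, CCXIV = 214
328 + 126 = 454
454 - 214 = 240

CCXL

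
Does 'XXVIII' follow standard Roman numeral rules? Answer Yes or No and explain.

'XXVIII': Check the rules: uses only the symbols I, V, X, L, C, D, M; no symbol is repeated more than three times in a row; V, L and D each appear at most once; no smaller symbol precedes a larger one (values never increase from left to right). Value: X (10) + X (10) + V (5) + I (1) + I (1) + I (1) = 28. So it is a valid standard Roman numeral.

Yes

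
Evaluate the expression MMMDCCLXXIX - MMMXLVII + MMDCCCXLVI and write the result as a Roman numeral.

MMMDCCLXXIX = 3779, MMMXLVII = 3047, MMDCCCXLVI = 2846
3779 - 3047 = 732
732 + 2846 = 3578

MMMDLXXVIII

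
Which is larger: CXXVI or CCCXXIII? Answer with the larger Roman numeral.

CXXVI = 126
CCCXXIII = 323
323 is larger

CCCXXIII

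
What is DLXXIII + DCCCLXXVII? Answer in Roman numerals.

DLXXIII = 573
DCCCLXXVII = 877
573 + 877 = 1450

MCDL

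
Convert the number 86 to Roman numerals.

Convert 86 to Roman numerals:
  86 contains 1×50 (L)
  36 contains 3×10 (XXX)
  6 contains 1×5 (V)
  1 contains 1×1 (I)

LXXXVI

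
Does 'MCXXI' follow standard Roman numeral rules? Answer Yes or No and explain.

'MCXXI': Check the rules: uses only the symbols I, V, X, L, C, D, M; no symbol is repeated more than three times in a row; V, L and D each appear at most once; no smaller symbol precedes a larger one (values never increase from left to right). Value: M (1000) + C (100) + X (10) + X (10) + I (1) = 1121. So it is a valid standard Roman numeral.

Yes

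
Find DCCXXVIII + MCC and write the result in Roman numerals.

DCCXXVIII = 728
MCC = 1200
728 + 1200 = 1928

MCMXXVIII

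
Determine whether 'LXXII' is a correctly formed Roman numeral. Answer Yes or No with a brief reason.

'LXXII': Check the rules: uses only the symbols I, V, X, L, C, D, M; no symbol is repeated more than three times in a row; V, L and D each appear at most once; no smaller symbol precedes a larger one (values never increase from left to right). Value: L (50) + X (10) + X (10) + I (1) + I (1) = 72. So it is a valid standard Roman numeral.

Yes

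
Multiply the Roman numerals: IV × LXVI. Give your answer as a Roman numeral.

IV = 4
LXVI = 66
4 × 66 = 264

CCLXIV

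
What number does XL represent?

XL: XL=40

40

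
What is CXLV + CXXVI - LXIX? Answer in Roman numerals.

CXLV = 145, CXXVI = 126, LXIX = 69
145 + 126 = 271
271 - 69 = 202

CCII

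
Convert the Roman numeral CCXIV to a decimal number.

CCXIV: C=100, C=100, X=10, IV=4
100 + 100 + 10 + 4 = 214

214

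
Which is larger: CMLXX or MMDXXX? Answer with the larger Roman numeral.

CMLXX = 970
MMDXXX = 2530
2530 is larger

MMDXXX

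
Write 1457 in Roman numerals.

Convert 1457 to Roman numerals:
  1457 contains 1×1000 (M)
  457 contains 1×400 (CD)
  57 contains 1×50 (L)
  7 contains 1×5 (V)
  2 contains 2×1 (II)

MCDLVII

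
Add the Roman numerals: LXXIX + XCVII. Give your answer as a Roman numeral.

LXXIX = 79
XCVII = 97
79 + 97 = 176

CLXXVI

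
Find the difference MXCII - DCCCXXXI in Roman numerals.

MXCII = 1092
DCCCXXXI = 831
1092 - 831 = 261

CCLXI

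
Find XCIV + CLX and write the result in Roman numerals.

XCIV = 94
CLX = 160
94 + 160 = 254

CCLIV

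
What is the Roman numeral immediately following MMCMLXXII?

MMCMLXXII = 2972, so the next integer is 2972 + 1 = 2973

MMCMLXXIII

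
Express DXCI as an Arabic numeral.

DXCI: D=500, XC=90, I=1
500 + 90 + 1 = 591

591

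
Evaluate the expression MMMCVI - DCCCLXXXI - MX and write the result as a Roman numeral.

MMMCVI = 3106, DCCCLXXXI = 881, MX = 1010
3106 - 881 = 2225
2225 - 1010 = 1215

MCCXV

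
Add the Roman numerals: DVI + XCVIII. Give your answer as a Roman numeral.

DVI = 506
XCVIII = 98
506 + 98 = 604

DCIV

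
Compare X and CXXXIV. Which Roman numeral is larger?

X = 10
CXXXIV = 134
134 is larger

CXXXIV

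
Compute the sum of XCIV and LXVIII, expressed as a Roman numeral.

XCIV = 94
LXVIII = 68
94 + 68 = 162

CLXII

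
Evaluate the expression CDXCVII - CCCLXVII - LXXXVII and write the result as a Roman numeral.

CDXCVII = 497, CCCLXVII = 367, LXXXVII = 87
497 - 367 = 130
130 - 87 = 43

XLIII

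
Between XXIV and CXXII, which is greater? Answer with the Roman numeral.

XXIV = 24
CXXII = 122
122 is larger

CXXII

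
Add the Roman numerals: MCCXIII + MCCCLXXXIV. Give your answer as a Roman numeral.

MCCXIII = 1213
MCCCLXXXIV = 1384
1213 + 1384 = 2597

MMDXCVII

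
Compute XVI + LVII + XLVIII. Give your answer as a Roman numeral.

XVI = 16, LVII = 57, XLVIII = 48
16 + 57 = 73
73 + 48 = 121

CXXI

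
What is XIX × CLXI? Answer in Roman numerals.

XIX = 19
CLXI = 161
19 × 161 = 3059

MMMLIX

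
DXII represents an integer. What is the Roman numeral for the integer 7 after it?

DXII = 512
512 + 7 = 519

DXIX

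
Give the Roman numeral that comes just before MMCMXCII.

MMCMXCII = 2992; previous is 2991

MMCMXCI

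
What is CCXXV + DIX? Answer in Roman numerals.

CCXXV = 225
DIX = 509
225 + 509 = 734

DCCXXXIV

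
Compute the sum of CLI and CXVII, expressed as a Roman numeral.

CLI = 151
CXVII = 117
151 + 117 = 268

CCLXVIII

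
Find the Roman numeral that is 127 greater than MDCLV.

MDCLV = 1655
1655 + 127 = 1782

MDCCLXXXII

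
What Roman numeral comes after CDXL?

CDXL = 440; next is 441

CDXLI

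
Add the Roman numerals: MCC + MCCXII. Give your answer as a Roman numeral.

MCC = 1200
MCCXII = 1212
1200 + 1212 = 2412

MMCDXII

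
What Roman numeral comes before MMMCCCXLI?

MMMCCCXLI = 3341, so the previous integer is 3341 - 1 = 3340

MMMCCCXL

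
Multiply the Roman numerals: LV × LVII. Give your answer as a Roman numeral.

LV = 55
LVII = 57
55 × 57 = 3135

MMMCXXXV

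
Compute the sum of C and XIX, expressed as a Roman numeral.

C = 100
XIX = 19
100 + 19 = 119

CXIX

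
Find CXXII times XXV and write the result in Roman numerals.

CXXII = 122
XXV = 25
122 × 25 = 3050

MMML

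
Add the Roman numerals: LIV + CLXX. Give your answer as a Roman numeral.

LIV = 54
CLXX = 170
54 + 170 = 224

CCXXIV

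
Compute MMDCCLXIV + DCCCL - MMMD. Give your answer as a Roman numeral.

MMDCCLXIV = 2764, DCCCL = 850, MMMD = 3500
2764 + 850 = 3614
3614 - 3500 = 114

CXIV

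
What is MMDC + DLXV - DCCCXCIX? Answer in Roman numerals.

MMDC = 2600, DLXV = 565, DCCCXCIX = 899
2600 + 565 = 3165
3165 - 899 = 2266

MMCCLXVI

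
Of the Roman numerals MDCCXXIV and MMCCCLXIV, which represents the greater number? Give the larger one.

MDCCXXIV = 1724
MMCCCLXIV = 2364
2364 is larger

MMCCCLXIV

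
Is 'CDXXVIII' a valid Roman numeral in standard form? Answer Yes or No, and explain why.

'CDXXVIII': Check the rules: uses only the symbols I, V, X, L, C, D, M; no symbol is repeated more than three times in a row; V, L and D each appear at most once; the only place a smaller symbol precedes a larger one is the allowed subtractive pair CD, the symbol right after such a pair (if any) is smaller than the pair's first symbol, and otherwise the values never increase from left to right. Value: CD (400) + X (10) + X (10) + V (5) + I (1) + I (1) + I (1) = 428. So it is a valid standard Roman numeral.

Yes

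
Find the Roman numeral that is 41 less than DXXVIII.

DXXVIII = 528
528 - 41 = 487

CDLXXXVII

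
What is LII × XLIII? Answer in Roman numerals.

LII = 52
XLIII = 43
52 × 43 = 2236

MMCCXXXVI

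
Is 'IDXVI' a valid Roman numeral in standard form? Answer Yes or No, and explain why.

'IDXVI': Invalid subtractive combination: ID

No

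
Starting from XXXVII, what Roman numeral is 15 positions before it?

XXXVII = 37
37 - 15 = 22

XXII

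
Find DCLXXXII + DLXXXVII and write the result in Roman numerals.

DCLXXXII = 682
DLXXXVII = 587
682 + 587 = 1269

MCCLXIX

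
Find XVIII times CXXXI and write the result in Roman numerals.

XVIII = 18
CXXXI = 131
18 × 131 = 2358

MMCCCLVIII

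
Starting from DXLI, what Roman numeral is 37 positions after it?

DXLI = 541
541 + 37 = 578

DLXXVIII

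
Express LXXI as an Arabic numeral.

LXXI: L=50, X=10, X=10, I=1
50 + 10 + 10 + 1 = 71

71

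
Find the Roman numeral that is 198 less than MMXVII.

MMXVII = 2017
2017 - 198 = 1819

MDCCCXIX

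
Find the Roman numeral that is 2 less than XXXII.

XXXII = 32
32 - 2 = 30

XXX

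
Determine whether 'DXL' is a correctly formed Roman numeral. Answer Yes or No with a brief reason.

'DXL': Check the rules: uses only the symbols I, V, X, L, C, D, M; no symbol is repeated more than three times in a row; V, L and D each appear at most once; the only place a smaller symbol precedes a larger one is the allowed subtractive pair XL, the symbol right after such a pair (if any) is smaller than the pair's first symbol, and otherwise the values never increase from left to right. Value: D (500) + XL (40) = 540. So it is a valid standard Roman numeral.

Yes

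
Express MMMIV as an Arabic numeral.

MMMIV: M=1000, M=1000, M=1000, IV=4
1000 + 1000 + 1000 + 4 = 3004

3004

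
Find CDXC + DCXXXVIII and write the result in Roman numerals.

CDXC = 490
DCXXXVIII = 638
490 + 638 = 1128

MCXXVIII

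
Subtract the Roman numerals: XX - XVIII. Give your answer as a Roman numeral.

XX = 20
XVIII = 18
20 - 18 = 2

II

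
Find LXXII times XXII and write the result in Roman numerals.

LXXII = 72
XXII = 22
72 × 22 = 1584

MDLXXXIV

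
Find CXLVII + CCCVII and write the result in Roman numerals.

CXLVII = 147
CCCVII = 307
147 + 307 = 454

CDLIV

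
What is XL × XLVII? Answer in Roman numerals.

XL = 40
XLVII = 47
40 × 47 = 1880

MDCCCLXXX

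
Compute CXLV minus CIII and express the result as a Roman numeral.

CXLV = 145
CIII = 103
145 - 103 = 42

XLII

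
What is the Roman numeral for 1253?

Convert 1253 to Roman numerals:
  1253 contains 1×1000 (M)
  253 contains 2×100 (CC)
  53 contains 1×50 (L)
  3 contains 3×1 (III)

MCCLIII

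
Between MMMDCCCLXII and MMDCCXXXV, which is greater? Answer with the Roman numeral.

MMMDCCCLXII = 3862
MMDCCXXXV = 2735
3862 is larger

MMMDCCCLXII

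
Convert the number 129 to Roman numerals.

Convert 129 to Roman numerals:
  129 contains 1×100 (C)
  29 contains 2×10 (XX)
  9 contains 1×9 (IX)

CXXIX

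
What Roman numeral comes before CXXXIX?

CXXXIX = 139; previous is 138

CXXXVIII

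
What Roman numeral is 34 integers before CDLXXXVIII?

CDLXXXVIII = 488
488 - 34 = 454

CDLIV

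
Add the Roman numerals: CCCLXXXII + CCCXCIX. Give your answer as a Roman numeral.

CCCLXXXII = 382
CCCXCIX = 399
382 + 399 = 781

DCCLXXXI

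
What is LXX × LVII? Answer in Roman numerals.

LXX = 70
LVII = 57
70 × 57 = 3990

MMMCMXC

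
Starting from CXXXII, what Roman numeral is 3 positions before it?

CXXXII = 132
132 - 3 = 129

CXXIX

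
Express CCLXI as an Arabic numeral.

CCLXI: C=100, C=100, L=50, X=10, I=1
100 + 100 + 50 + 10 + 1 = 261

261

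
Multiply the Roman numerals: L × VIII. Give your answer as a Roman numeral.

L = 50
VIII = 8
50 × 8 = 400

CD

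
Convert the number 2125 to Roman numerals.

Convert 2125 to Roman numerals:
  2125 contains 2×1000 (MM)
  125 contains 1×100 (C)
  25 contains 2×10 (XX)
  5 contains 1×5 (V)

MMCXXV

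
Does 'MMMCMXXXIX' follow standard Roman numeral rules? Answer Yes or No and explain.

'MMMCMXXXIX': Check the rules: uses only the symbols I, V, X, L, C, D, M; no symbol is repeated more than three times in a row; V, L and D each appear at most once; the only places a smaller symbol precedes a larger one are the allowed subtractive pairs CM, IX, the symbol right after such a pair (if any) is smaller than the pair's first symbol, and otherwise the values never increase from left to right. Value: M (1000) + M (1000) + M (1000) + CM (900) + X (10) + X (10) + X (10) + IX (9) = 3939. So it is a valid standard Roman numeral.

Yes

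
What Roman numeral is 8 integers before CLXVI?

CLXVI = 166
166 - 8 = 158

CLVIII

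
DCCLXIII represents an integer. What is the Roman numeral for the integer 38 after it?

DCCLXIII = 763
763 + 38 = 801

DCCCI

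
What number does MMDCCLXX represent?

MMDCCLXX: M=1000, M=1000, D=500, C=100, C=100, L=50, X=10, X=10
1000 + 1000 + 500 + 100 + 100 + 50 + 10 + 10 = 2770

2770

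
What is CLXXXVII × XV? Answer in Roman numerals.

CLXXXVII = 187
XV = 15
187 × 15 = 2805

MMDCCCV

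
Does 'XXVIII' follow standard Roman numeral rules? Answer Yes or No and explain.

'XXVIII': Check the rules: uses only the symbols I, V, X, L, C, D, M; no symbol is repeated more than three times in a row; V, L and D each appear at most once; no smaller symbol precedes a larger one (values never increase from left to right). Value: X (10) + X (10) + V (5) + I (1) + I (1) + I (1) = 28. So it is a valid standard Roman numeral.

Yes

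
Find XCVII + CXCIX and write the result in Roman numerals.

XCVII = 97
CXCIX = 199
97 + 199 = 296

CCXCVI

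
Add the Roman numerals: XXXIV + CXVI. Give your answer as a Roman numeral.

XXXIV = 34
CXVI = 116
34 + 116 = 150

CL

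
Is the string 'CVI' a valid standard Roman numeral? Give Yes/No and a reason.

'CVI': Check the rules: uses only the symbols I, V, X, L, C, D, M; no symbol is repeated more than three times in a row; V, L and D each appear at most once; no smaller symbol precedes a larger one (values never increase from left to right). Value: C (100) + V (5) + I (1) = 106. So it is a valid standard Roman numeral.

Yes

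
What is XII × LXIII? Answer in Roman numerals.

XII = 12
LXIII = 63
12 × 63 = 756

DCCLVI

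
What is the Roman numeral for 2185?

Convert 2185 to Roman numerals:
  2185 contains 2×1000 (MM)
  185 contains 1×100 (C)
  85 contains 1×50 (L)
  35 contains 3×10 (XXX)
  5 contains 1×5 (V)

MMCLXXXV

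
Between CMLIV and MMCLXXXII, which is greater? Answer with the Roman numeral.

CMLIV = 954
MMCLXXXII = 2182
2182 is larger

MMCLXXXII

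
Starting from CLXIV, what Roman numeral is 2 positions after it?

CLXIV = 164
164 + 2 = 166

CLXVI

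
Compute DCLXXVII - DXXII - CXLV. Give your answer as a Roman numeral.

DCLXXVII = 677, DXXII = 522, CXLV = 145
677 - 522 = 155
155 - 145 = 10

X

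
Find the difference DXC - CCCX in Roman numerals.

DXC = 590
CCCX = 310
590 - 310 = 280

CCLXXX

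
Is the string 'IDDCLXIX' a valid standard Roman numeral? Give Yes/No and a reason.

'IDDCLXIX': D should not appear more than once

No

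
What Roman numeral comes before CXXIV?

CXXIV = 124, so the previous integer is 124 - 1 = 123

CXXIII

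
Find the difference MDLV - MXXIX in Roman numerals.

MDLV = 1555
MXXIX = 1029
1555 - 1029 = 526

DXXVI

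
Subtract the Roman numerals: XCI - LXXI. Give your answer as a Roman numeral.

XCI = 91
LXXI = 71
91 - 71 = 20

XX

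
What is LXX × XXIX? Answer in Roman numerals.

LXX = 70
XXIX = 29
70 × 29 = 2030

MMXXX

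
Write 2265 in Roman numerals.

Convert 2265 to Roman numerals:
  2265 contains 2×1000 (MM)
  265 contains 2×100 (CC)
  65 contains 1×50 (L)
  15 contains 1×10 (X)
  5 contains 1×5 (V)

MMCCLXV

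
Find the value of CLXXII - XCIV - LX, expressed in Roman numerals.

CLXXII = 172, XCIV = 94, LX = 60
172 - 94 = 78
78 - 60 = 18

XVIII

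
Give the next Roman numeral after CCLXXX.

CCLXXX = 280; next is 281

CCLXXXI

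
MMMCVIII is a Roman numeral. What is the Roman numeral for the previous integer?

MMMCVIII = 3108, so the previous integer is 3108 - 1 = 3107

MMMCVII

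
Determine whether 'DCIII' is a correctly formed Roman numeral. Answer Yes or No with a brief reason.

'DCIII': Check the rules: uses only the symbols I, V, X, L, C, D, M; no symbol is repeated more than three times in a row; V, L and D each appear at most once; no smaller symbol precedes a larger one (values never increase from left to right). Value: D (500) + C (100) + I (1) + I (1) + I (1) = 603. So it is a valid standard Roman numeral.

Yes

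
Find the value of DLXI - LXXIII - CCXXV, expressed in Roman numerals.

DLXI = 561, LXXIII = 73, CCXXV = 225
561 - 73 = 488
488 - 225 = 263

CCLXIII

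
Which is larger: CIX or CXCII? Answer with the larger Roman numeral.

CIX = 109
CXCII = 192
192 is larger

CXCII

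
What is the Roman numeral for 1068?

Convert 1068 to Roman numerals:
  1068 contains 1×1000 (M)
  68 contains 1×50 (L)
  18 contains 1×10 (X)
  8 contains 1×5 (V)
  3 contains 3×1 (III)

MLXVIII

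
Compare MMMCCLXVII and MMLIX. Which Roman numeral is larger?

MMMCCLXVII = 3267
MMLIX = 2059
3267 is larger

MMMCCLXVII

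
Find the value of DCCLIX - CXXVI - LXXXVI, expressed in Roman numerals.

DCCLIX = 759, CXXVI = 126, LXXXVI = 86
759 - 126 = 633
633 - 86 = 547

DXLVII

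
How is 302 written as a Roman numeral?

Convert 302 to Roman numerals:
  302 contains 3×100 (CCC)
  2 contains 2×1 (II)

CCCII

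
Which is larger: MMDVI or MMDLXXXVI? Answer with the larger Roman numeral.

MMDVI = 2506
MMDLXXXVI = 2586
2586 is larger

MMDLXXXVI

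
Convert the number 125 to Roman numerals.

Convert 125 to Roman numerals:
  125 contains 1×100 (C)
  25 contains 2×10 (XX)
  5 contains 1×5 (V)

CXXV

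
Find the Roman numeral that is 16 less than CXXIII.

CXXIII = 123
123 - 16 = 107

CVII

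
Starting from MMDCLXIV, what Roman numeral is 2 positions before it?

MMDCLXIV = 2664
2664 - 2 = 2662

MMDCLXII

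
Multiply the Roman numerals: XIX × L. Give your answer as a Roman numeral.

XIX = 19
L = 50
19 × 50 = 950

CML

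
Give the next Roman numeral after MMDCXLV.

MMDCXLV = 2645, so the next integer is 2645 + 1 = 2646

MMDCXLVI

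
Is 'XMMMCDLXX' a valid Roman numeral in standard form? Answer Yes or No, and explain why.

'XMMMCDLXX': Invalid subtractive combination: XM

No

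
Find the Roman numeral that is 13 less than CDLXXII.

CDLXXII = 472
472 - 13 = 459

CDLIX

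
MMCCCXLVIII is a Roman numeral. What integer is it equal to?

MMCCCXLVIII: M=1000, M=1000, C=100, C=100, C=100, XL=40, V=5, I=1, I=1, I=1
1000 + 1000 + 100 + 100 + 100 + 40 + 5 + 1 + 1 + 1 = 2348

2348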